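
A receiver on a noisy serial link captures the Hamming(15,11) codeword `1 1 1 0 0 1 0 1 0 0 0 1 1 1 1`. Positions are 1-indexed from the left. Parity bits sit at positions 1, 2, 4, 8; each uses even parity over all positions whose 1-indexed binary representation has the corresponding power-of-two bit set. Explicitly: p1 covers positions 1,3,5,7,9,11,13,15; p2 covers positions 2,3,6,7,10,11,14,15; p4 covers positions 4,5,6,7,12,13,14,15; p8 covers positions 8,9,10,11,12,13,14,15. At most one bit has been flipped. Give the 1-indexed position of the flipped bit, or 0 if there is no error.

s1: b1⊕b3⊕b5⊕b7⊕b9⊕b11⊕b13⊕b15 = 1⊕1⊕0⊕0⊕0⊕0⊕1⊕1 = 0
s2: b2⊕b3⊕b6⊕b7⊕b10⊕b11⊕b14⊕b15 = 1⊕1⊕1⊕0⊕0⊕0⊕1⊕1 = 1
s4: b4⊕b5⊕b6⊕b7⊕b12⊕b13⊕b14⊕b15 = 0⊕0⊕1⊕0⊕1⊕1⊕1⊕1 = 1
s8: b8⊕b9⊕b10⊕b11⊕b12⊕b13⊕b14⊕b15 = 1⊕0⊕0⊕0⊕1⊕1⊕1⊕1 = 1
Syndrome (s8...s1) = 1110 → position 14.

14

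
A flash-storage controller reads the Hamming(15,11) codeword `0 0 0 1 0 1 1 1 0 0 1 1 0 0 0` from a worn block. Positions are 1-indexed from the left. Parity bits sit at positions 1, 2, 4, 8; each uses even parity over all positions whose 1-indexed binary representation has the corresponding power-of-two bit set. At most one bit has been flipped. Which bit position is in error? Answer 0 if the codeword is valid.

s1: b1⊕b3⊕b5⊕b7⊕b9⊕b11⊕b13⊕b15 = 0⊕0⊕0⊕1⊕0⊕1⊕0⊕0 = 0
s2: b2⊕b3⊕b6⊕b7⊕b10⊕b11⊕b14⊕b15 = 0⊕0⊕1⊕1⊕0⊕1⊕0⊕0 = 1
s4: b4⊕b5⊕b6⊕b7⊕b12⊕b13⊕b14⊕b15 = 1⊕0⊕1⊕1⊕1⊕0⊕0⊕0 = 0
s8: b8⊕b9⊕b10⊕b11⊕b12⊕b13⊕b14⊕b15 = 1⊕0⊕0⊕1⊕1⊕0⊕0⊕0 = 1
Syndrome (s8...s1) = 1010 → position 10.

10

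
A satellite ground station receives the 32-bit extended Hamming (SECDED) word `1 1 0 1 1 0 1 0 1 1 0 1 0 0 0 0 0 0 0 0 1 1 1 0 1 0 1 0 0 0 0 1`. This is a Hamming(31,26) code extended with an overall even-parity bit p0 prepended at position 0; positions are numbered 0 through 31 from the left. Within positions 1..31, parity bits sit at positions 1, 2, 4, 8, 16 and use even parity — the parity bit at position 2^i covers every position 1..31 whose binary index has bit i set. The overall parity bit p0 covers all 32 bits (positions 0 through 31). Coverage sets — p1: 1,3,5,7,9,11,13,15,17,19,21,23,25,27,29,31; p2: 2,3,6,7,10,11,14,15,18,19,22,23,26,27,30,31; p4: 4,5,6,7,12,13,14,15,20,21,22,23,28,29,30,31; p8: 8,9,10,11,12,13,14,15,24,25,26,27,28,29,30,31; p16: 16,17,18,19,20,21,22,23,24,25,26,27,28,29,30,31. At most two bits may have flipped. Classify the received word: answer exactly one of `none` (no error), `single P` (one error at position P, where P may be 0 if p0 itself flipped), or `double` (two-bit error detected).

none

s1: b1⊕b3⊕b5⊕b7⊕b9⊕b11⊕b13⊕b15⊕b17⊕b19⊕b21⊕b23⊕b25⊕b27⊕b29⊕b31 = 1⊕1⊕0⊕0⊕1⊕1⊕0⊕0⊕0⊕0⊕1⊕0⊕0⊕0⊕0⊕1 = 0
s2: b2⊕b3⊕b6⊕b7⊕b10⊕b11⊕b14⊕b15⊕b18⊕b19⊕b22⊕b23⊕b26⊕b27⊕b30⊕b31 = 0⊕1⊕1⊕0⊕0⊕1⊕0⊕0⊕0⊕0⊕1⊕0⊕1⊕0⊕0⊕1 = 0
s4: b4⊕b5⊕b6⊕b7⊕b12⊕b13⊕b14⊕b15⊕b20⊕b21⊕b22⊕b23⊕b28⊕b29⊕b30⊕b31 = 1⊕0⊕1⊕0⊕0⊕0⊕0⊕0⊕1⊕1⊕1⊕0⊕0⊕0⊕0⊕1 = 0
s8: b8⊕b9⊕b10⊕b11⊕b12⊕b13⊕b14⊕b15⊕b24⊕b25⊕b26⊕b27⊕b28⊕b29⊕b30⊕b31 = 1⊕1⊕0⊕1⊕0⊕0⊕0⊕0⊕1⊕0⊕1⊕0⊕0⊕0⊕0⊕1 = 0
s16: b16⊕b17⊕b18⊕b19⊕b20⊕b21⊕b22⊕b23⊕b24⊕b25⊕b26⊕b27⊕b28⊕b29⊕b30⊕b31 = 0⊕0⊕0⊕0⊕1⊕1⊕1⊕0⊕1⊕0⊕1⊕0⊕0⊕0⊕0⊕1 = 0
Syndrome (s16...s1) = 00000 → position 0 (no error).
Overall parity (XOR of all 32 bits, including p0): 1⊕1⊕0⊕1⊕1⊕0⊕1⊕0⊕1⊕1⊕0⊕1⊕0⊕0⊕0⊕0⊕0⊕0⊕0⊕0⊕1⊕1⊕1⊕0⊕1⊕0⊕1⊕0⊕0⊕0⊕0⊕1 = 0
Overall=0, syndrome position=0 → no error.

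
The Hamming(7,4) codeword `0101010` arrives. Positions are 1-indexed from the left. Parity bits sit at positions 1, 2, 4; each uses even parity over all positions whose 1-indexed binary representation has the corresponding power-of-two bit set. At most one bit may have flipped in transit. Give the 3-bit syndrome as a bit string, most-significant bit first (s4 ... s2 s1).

s1: b1⊕b3⊕b5⊕b7 = 0⊕0⊕0⊕0 = 0
s2: b2⊕b3⊕b6⊕b7 = 1⊕0⊕1⊕0 = 0
s4: b4⊕b5⊕b6⊕b7 = 1⊕0⊕1⊕0 = 0
Syndrome (s4...s1) = 000 → position 0 (no error).

000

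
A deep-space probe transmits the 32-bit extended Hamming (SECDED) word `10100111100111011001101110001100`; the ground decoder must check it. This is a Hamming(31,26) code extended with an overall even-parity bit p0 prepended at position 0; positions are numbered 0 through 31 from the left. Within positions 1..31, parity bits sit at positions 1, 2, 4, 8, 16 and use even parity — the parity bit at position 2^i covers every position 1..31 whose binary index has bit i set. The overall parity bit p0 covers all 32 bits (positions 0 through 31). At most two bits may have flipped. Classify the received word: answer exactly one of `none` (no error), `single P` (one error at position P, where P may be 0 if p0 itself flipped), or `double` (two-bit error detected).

double

s1: b1⊕b3⊕b5⊕b7⊕b9⊕b11⊕b13⊕b15⊕b17⊕b19⊕b21⊕b23⊕b25⊕b27⊕b29⊕b31 = 0⊕0⊕1⊕1⊕0⊕1⊕1⊕1⊕0⊕1⊕0⊕1⊕0⊕0⊕1⊕0 = 0
s2: b2⊕b3⊕b6⊕b7⊕b10⊕b11⊕b14⊕b15⊕b18⊕b19⊕b22⊕b23⊕b26⊕b27⊕b30⊕b31 = 1⊕0⊕1⊕1⊕0⊕1⊕0⊕1⊕0⊕1⊕1⊕1⊕0⊕0⊕0⊕0 = 0
s4: b4⊕b5⊕b6⊕b7⊕b12⊕b13⊕b14⊕b15⊕b20⊕b21⊕b22⊕b23⊕b28⊕b29⊕b30⊕b31 = 0⊕1⊕1⊕1⊕1⊕1⊕0⊕1⊕1⊕0⊕1⊕1⊕1⊕1⊕0⊕0 = 1
s8: b8⊕b9⊕b10⊕b11⊕b12⊕b13⊕b14⊕b15⊕b24⊕b25⊕b26⊕b27⊕b28⊕b29⊕b30⊕b31 = 1⊕0⊕0⊕1⊕1⊕1⊕0⊕1⊕1⊕0⊕0⊕0⊕1⊕1⊕0⊕0 = 0
s16: b16⊕b17⊕b18⊕b19⊕b20⊕b21⊕b22⊕b23⊕b24⊕b25⊕b26⊕b27⊕b28⊕b29⊕b30⊕b31 = 1⊕0⊕0⊕1⊕1⊕0⊕1⊕1⊕1⊕0⊕0⊕0⊕1⊕1⊕0⊕0 = 0
Syndrome (s16...s1) = 00100 → position 4.
Overall parity (XOR of all 32 bits, including p0): 1⊕0⊕1⊕0⊕0⊕1⊕1⊕1⊕1⊕0⊕0⊕1⊕1⊕1⊕0⊕1⊕1⊕0⊕0⊕1⊕1⊕0⊕1⊕1⊕1⊕0⊕0⊕0⊕1⊕1⊕0⊕0 = 0
Overall=0, syndrome position=4 → double-bit error detected (uncorrectable).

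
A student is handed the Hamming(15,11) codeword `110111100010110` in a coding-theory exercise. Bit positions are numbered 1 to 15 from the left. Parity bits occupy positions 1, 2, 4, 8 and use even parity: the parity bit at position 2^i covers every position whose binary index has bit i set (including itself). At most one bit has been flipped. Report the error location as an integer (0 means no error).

s1: b1⊕b3⊕b5⊕b7⊕b9⊕b11⊕b13⊕b15 = 1⊕0⊕1⊕1⊕0⊕1⊕1⊕0 = 1
s2: b2⊕b3⊕b6⊕b7⊕b10⊕b11⊕b14⊕b15 = 1⊕0⊕1⊕1⊕0⊕1⊕1⊕0 = 1
s4: b4⊕b5⊕b6⊕b7⊕b12⊕b13⊕b14⊕b15 = 1⊕1⊕1⊕1⊕0⊕1⊕1⊕0 = 0
s8: b8⊕b9⊕b10⊕b11⊕b12⊕b13⊕b14⊕b15 = 0⊕0⊕0⊕1⊕0⊕1⊕1⊕0 = 1
Syndrome (s8...s1) = 1011 → position 11.

11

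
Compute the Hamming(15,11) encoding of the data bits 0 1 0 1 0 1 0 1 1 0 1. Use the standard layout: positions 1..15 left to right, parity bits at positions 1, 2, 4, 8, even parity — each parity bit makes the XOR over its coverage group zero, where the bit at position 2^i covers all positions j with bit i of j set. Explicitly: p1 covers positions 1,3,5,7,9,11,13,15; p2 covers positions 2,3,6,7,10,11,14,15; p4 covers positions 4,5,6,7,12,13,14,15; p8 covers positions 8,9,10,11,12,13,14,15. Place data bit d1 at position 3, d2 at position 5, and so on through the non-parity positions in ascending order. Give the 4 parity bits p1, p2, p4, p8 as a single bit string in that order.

Place data bits at non-power-of-two positions: b3=0, b5=1, b6=0, b7=1, b9=0, b10=1, b11=0, b12=1, b13=1, b14=0, b15=1.
p1 = XOR of data positions {3,5,7,9,11,13,15} = 0⊕1⊕1⊕0⊕0⊕1⊕1 = 0
p2 = XOR of data positions {3,6,7,10,11,14,15} = 0⊕0⊕1⊕1⊕0⊕0⊕1 = 1
p4 = XOR of data positions {5,6,7,12,13,14,15} = 1⊕0⊕1⊕1⊕1⊕0⊕1 = 1
p8 = XOR of data positions {9,10,11,12,13,14,15} = 0⊕1⊕0⊕1⊕1⊕0⊕1 = 0
Parity bits p1,p2,p4,p8 = 0110

0110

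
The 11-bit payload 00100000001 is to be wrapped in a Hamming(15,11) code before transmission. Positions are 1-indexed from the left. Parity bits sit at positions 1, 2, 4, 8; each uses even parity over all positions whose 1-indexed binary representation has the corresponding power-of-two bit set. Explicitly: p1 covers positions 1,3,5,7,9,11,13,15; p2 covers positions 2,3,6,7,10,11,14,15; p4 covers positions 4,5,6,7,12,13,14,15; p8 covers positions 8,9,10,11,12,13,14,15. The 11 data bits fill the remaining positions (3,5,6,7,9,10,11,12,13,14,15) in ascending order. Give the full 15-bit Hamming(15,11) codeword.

100001010000001

Place data bits at non-power-of-two positions: b3=0, b5=0, b6=1, b7=0, b9=0, b10=0, b11=0, b12=0, b13=0, b14=0, b15=1.
p1 = XOR of data positions {3,5,7,9,11,13,15} = 0⊕0⊕0⊕0⊕0⊕0⊕1 = 1
p2 = XOR of data positions {3,6,7,10,11,14,15} = 0⊕1⊕0⊕0⊕0⊕0⊕1 = 0
p4 = XOR of data positions {5,6,7,12,13,14,15} = 0⊕1⊕0⊕0⊕0⊕0⊕1 = 0
p8 = XOR of data positions {9,10,11,12,13,14,15} = 0⊕0⊕0⊕0⊕0⊕0⊕1 = 1
Codeword b1..b15 = 100001010000001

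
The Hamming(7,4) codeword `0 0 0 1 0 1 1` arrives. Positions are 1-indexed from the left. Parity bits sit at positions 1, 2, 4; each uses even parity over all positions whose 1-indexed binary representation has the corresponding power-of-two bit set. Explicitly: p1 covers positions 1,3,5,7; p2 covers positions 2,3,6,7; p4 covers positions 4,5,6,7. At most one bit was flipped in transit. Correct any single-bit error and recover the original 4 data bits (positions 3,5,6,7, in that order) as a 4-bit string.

s1: b1⊕b3⊕b5⊕b7 = 0⊕0⊕0⊕1 = 1
s2: b2⊕b3⊕b6⊕b7 = 0⊕0⊕1⊕1 = 0
s4: b4⊕b5⊕b6⊕b7 = 1⊕0⊕1⊕1 = 1
Syndrome (s4...s1) = 101 → position 5.
Flip bit 5: corrected codeword = 0001111
Data bits at positions 3,5,6,7: 0111

0111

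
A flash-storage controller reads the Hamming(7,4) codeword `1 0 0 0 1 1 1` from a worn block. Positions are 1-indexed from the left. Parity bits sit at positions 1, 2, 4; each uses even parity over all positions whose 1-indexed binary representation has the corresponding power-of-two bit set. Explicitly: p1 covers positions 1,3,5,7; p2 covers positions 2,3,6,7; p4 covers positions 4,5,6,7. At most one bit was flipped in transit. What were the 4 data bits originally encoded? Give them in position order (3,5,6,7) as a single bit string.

s1: b1⊕b3⊕b5⊕b7 = 1⊕0⊕1⊕1 = 1
s2: b2⊕b3⊕b6⊕b7 = 0⊕0⊕1⊕1 = 0
s4: b4⊕b5⊕b6⊕b7 = 0⊕1⊕1⊕1 = 1
Syndrome (s4...s1) = 101 → position 5.
Flip bit 5: corrected codeword = 1000011
Data bits at positions 3,5,6,7: 0011

0011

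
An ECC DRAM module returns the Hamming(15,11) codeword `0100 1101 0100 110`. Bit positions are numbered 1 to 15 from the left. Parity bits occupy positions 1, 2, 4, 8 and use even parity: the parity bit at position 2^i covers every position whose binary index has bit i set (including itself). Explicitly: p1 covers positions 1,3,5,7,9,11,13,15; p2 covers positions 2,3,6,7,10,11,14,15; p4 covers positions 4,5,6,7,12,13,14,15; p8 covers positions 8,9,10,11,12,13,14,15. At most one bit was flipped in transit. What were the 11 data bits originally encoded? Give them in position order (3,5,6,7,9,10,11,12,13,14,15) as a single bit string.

01100100110

s1: b1⊕b3⊕b5⊕b7⊕b9⊕b11⊕b13⊕b15 = 0⊕0⊕1⊕0⊕0⊕0⊕1⊕0 = 0
s2: b2⊕b3⊕b6⊕b7⊕b10⊕b11⊕b14⊕b15 = 1⊕0⊕1⊕0⊕1⊕0⊕1⊕0 = 0
s4: b4⊕b5⊕b6⊕b7⊕b12⊕b13⊕b14⊕b15 = 0⊕1⊕1⊕0⊕0⊕1⊕1⊕0 = 0
s8: b8⊕b9⊕b10⊕b11⊕b12⊕b13⊕b14⊕b15 = 1⊕0⊕1⊕0⊕0⊕1⊕1⊕0 = 0
Syndrome (s8...s1) = 0000 → position 0 (no error).
No correction needed.
Data bits at positions 3,5,6,7,9,10,11,12,13,14,15: 01100100110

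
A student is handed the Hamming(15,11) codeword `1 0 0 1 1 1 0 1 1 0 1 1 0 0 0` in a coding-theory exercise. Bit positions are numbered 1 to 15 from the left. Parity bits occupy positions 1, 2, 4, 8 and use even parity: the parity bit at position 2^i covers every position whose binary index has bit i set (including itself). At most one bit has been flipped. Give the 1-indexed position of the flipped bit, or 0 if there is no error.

s1: b1⊕b3⊕b5⊕b7⊕b9⊕b11⊕b13⊕b15 = 1⊕0⊕1⊕0⊕1⊕1⊕0⊕0 = 0
s2: b2⊕b3⊕b6⊕b7⊕b10⊕b11⊕b14⊕b15 = 0⊕0⊕1⊕0⊕0⊕1⊕0⊕0 = 0
s4: b4⊕b5⊕b6⊕b7⊕b12⊕b13⊕b14⊕b15 = 1⊕1⊕1⊕0⊕1⊕0⊕0⊕0 = 0
s8: b8⊕b9⊕b10⊕b11⊕b12⊕b13⊕b14⊕b15 = 1⊕1⊕0⊕1⊕1⊕0⊕0⊕0 = 0
Syndrome (s8...s1) = 0000 → position 0 (no error).

0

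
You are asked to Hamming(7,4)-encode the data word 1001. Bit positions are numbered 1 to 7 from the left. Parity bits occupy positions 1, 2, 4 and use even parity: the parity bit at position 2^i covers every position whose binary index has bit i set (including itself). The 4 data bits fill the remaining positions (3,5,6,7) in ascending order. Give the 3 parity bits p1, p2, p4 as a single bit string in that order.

001

Place data bits at non-power-of-two positions: b3=1, b5=0, b6=0, b7=1.
p1 = XOR of data positions {3,5,7} = 1⊕0⊕1 = 0
p2 = XOR of data positions {3,6,7} = 1⊕0⊕1 = 0
p4 = XOR of data positions {5,6,7} = 0⊕0⊕1 = 1
Parity bits p1,p2,p4 = 001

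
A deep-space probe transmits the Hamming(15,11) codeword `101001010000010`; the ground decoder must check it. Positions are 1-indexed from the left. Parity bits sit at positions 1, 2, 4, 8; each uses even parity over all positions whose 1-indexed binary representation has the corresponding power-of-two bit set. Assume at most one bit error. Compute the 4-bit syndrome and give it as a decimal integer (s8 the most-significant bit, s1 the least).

2

s1: b1⊕b3⊕b5⊕b7⊕b9⊕b11⊕b13⊕b15 = 1⊕1⊕0⊕0⊕0⊕0⊕0⊕0 = 0
s2: b2⊕b3⊕b6⊕b7⊕b10⊕b11⊕b14⊕b15 = 0⊕1⊕1⊕0⊕0⊕0⊕1⊕0 = 1
s4: b4⊕b5⊕b6⊕b7⊕b12⊕b13⊕b14⊕b15 = 0⊕0⊕1⊕0⊕0⊕0⊕1⊕0 = 0
s8: b8⊕b9⊕b10⊕b11⊕b12⊕b13⊕b14⊕b15 = 1⊕0⊕0⊕0⊕0⊕0⊕1⊕0 = 0
Syndrome (s8...s1) = 0010 → position 2.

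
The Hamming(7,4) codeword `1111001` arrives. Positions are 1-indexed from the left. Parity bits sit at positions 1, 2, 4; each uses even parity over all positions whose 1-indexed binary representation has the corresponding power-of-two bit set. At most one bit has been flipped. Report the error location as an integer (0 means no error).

3

s1: b1⊕b3⊕b5⊕b7 = 1⊕1⊕0⊕1 = 1
s2: b2⊕b3⊕b6⊕b7 = 1⊕1⊕0⊕1 = 1
s4: b4⊕b5⊕b6⊕b7 = 1⊕0⊕0⊕1 = 0
Syndrome (s4...s1) = 011 → position 3.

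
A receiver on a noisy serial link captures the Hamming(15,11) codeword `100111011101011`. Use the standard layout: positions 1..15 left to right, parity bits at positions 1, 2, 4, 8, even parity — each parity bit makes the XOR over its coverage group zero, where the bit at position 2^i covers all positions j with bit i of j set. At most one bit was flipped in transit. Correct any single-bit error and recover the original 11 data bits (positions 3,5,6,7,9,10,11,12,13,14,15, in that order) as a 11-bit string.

s1: b1⊕b3⊕b5⊕b7⊕b9⊕b11⊕b13⊕b15 = 1⊕0⊕1⊕0⊕1⊕0⊕0⊕1 = 0
s2: b2⊕b3⊕b6⊕b7⊕b10⊕b11⊕b14⊕b15 = 0⊕0⊕1⊕0⊕1⊕0⊕1⊕1 = 0
s4: b4⊕b5⊕b6⊕b7⊕b12⊕b13⊕b14⊕b15 = 1⊕1⊕1⊕0⊕1⊕0⊕1⊕1 = 0
s8: b8⊕b9⊕b10⊕b11⊕b12⊕b13⊕b14⊕b15 = 1⊕1⊕1⊕0⊕1⊕0⊕1⊕1 = 0
Syndrome (s8...s1) = 0000 → position 0 (no error).
No correction needed.
Data bits at positions 3,5,6,7,9,10,11,12,13,14,15: 01101101011

01101101011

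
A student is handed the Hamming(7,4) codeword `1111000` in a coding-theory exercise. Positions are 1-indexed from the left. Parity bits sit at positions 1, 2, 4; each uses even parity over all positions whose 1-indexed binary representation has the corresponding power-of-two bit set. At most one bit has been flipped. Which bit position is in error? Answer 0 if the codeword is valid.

4

s1: b1⊕b3⊕b5⊕b7 = 1⊕1⊕0⊕0 = 0
s2: b2⊕b3⊕b6⊕b7 = 1⊕1⊕0⊕0 = 0
s4: b4⊕b5⊕b6⊕b7 = 1⊕0⊕0⊕0 = 1
Syndrome (s4...s1) = 100 → position 4.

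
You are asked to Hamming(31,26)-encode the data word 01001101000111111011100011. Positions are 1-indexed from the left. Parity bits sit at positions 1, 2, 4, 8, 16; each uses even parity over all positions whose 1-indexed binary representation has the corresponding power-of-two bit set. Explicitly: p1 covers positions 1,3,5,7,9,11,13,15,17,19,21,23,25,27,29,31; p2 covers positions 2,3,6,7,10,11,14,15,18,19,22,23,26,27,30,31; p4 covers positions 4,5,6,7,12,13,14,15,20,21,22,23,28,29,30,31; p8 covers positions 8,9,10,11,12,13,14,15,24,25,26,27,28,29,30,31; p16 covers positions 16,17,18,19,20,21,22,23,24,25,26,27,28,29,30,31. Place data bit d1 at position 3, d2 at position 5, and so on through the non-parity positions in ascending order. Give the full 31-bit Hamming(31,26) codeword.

Place data bits at non-power-of-two positions: b3=0, b5=1, b6=0, b7=0, b9=1, b10=1, b11=0, b12=1, b13=0, b14=0, b15=0, b17=1, b18=1, b19=1, b20=1, b21=1, b22=1, b23=0, b24=1, b25=1, b26=1, b27=0, b28=0, b29=0, b30=1, b31=1.
p1 = XOR of data positions {3,5,7,9,11,13,15,17,19,21,23,25,27,29,31} = 0⊕1⊕0⊕1⊕0⊕0⊕0⊕1⊕1⊕1⊕0⊕1⊕0⊕0⊕1 = 1
p2 = XOR of data positions {3,6,7,10,11,14,15,18,19,22,23,26,27,30,31} = 0⊕0⊕0⊕1⊕0⊕0⊕0⊕1⊕1⊕1⊕0⊕1⊕0⊕1⊕1 = 1
p4 = XOR of data positions {5,6,7,12,13,14,15,20,21,22,23,28,29,30,31} = 1⊕0⊕0⊕1⊕0⊕0⊕0⊕1⊕1⊕1⊕0⊕0⊕0⊕1⊕1 = 1
p8 = XOR of data positions {9,10,11,12,13,14,15,24,25,26,27,28,29,30,31} = 1⊕1⊕0⊕1⊕0⊕0⊕0⊕1⊕1⊕1⊕0⊕0⊕0⊕1⊕1 = 0
p16 = XOR of data positions {17,18,19,20,21,22,23,24,25,26,27,28,29,30,31} = 1⊕1⊕1⊕1⊕1⊕1⊕0⊕1⊕1⊕1⊕0⊕0⊕0⊕1⊕1 = 1
Codeword b1..b31 = 1101100011010001111111011100011

1101100011010001111111011100011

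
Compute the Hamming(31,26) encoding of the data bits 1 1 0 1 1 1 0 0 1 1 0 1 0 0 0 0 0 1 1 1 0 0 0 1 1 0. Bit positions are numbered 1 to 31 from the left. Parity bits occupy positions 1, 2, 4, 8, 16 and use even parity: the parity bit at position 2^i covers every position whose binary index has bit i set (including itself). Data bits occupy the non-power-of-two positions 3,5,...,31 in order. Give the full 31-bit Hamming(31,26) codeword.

Place data bits at non-power-of-two positions: b3=1, b5=1, b6=0, b7=1, b9=1, b10=1, b11=0, b12=0, b13=1, b14=1, b15=0, b17=1, b18=0, b19=0, b20=0, b21=0, b22=0, b23=1, b24=1, b25=1, b26=0, b27=0, b28=0, b29=1, b30=1, b31=0.
p1 = XOR of data positions {3,5,7,9,11,13,15,17,19,21,23,25,27,29,31} = 1⊕1⊕1⊕1⊕0⊕1⊕0⊕1⊕0⊕0⊕1⊕1⊕0⊕1⊕0 = 1
p2 = XOR of data positions {3,6,7,10,11,14,15,18,19,22,23,26,27,30,31} = 1⊕0⊕1⊕1⊕0⊕1⊕0⊕0⊕0⊕0⊕1⊕0⊕0⊕1⊕0 = 0
p4 = XOR of data positions {5,6,7,12,13,14,15,20,21,22,23,28,29,30,31} = 1⊕0⊕1⊕0⊕1⊕1⊕0⊕0⊕0⊕0⊕1⊕0⊕1⊕1⊕0 = 1
p8 = XOR of data positions {9,10,11,12,13,14,15,24,25,26,27,28,29,30,31} = 1⊕1⊕0⊕0⊕1⊕1⊕0⊕1⊕1⊕0⊕0⊕0⊕1⊕1⊕0 = 0
p16 = XOR of data positions {17,18,19,20,21,22,23,24,25,26,27,28,29,30,31} = 1⊕0⊕0⊕0⊕0⊕0⊕1⊕1⊕1⊕0⊕0⊕0⊕1⊕1⊕0 = 0
Codeword b1..b31 = 1011101011001100100000111000110

1011101011001100100000111000110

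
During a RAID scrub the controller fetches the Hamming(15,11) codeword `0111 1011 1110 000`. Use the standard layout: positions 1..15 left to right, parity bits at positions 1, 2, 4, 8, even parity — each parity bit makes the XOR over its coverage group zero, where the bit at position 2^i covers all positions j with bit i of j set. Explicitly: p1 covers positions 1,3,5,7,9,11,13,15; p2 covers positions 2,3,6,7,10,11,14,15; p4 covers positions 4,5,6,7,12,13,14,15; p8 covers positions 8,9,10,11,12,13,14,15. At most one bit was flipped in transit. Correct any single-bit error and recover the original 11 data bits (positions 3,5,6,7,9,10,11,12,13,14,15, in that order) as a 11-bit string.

s1: b1⊕b3⊕b5⊕b7⊕b9⊕b11⊕b13⊕b15 = 0⊕1⊕1⊕1⊕1⊕1⊕0⊕0 = 1
s2: b2⊕b3⊕b6⊕b7⊕b10⊕b11⊕b14⊕b15 = 1⊕1⊕0⊕1⊕1⊕1⊕0⊕0 = 1
s4: b4⊕b5⊕b6⊕b7⊕b12⊕b13⊕b14⊕b15 = 1⊕1⊕0⊕1⊕0⊕0⊕0⊕0 = 1
s8: b8⊕b9⊕b10⊕b11⊕b12⊕b13⊕b14⊕b15 = 1⊕1⊕1⊕1⊕0⊕0⊕0⊕0 = 0
Syndrome (s8...s1) = 0111 → position 7.
Flip bit 7: corrected codeword = 011110011110000
Data bits at positions 3,5,6,7,9,10,11,12,13,14,15: 11001110000

11001110000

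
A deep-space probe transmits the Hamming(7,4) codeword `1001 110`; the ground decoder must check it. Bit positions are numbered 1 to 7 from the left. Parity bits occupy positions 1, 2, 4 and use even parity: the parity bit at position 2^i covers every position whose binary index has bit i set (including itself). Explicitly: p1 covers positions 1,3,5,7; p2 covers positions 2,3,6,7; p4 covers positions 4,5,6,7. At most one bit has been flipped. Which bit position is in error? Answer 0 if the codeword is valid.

s1: b1⊕b3⊕b5⊕b7 = 1⊕0⊕1⊕0 = 0
s2: b2⊕b3⊕b6⊕b7 = 0⊕0⊕1⊕0 = 1
s4: b4⊕b5⊕b6⊕b7 = 1⊕1⊕1⊕0 = 1
Syndrome (s4...s1) = 110 → position 6.

6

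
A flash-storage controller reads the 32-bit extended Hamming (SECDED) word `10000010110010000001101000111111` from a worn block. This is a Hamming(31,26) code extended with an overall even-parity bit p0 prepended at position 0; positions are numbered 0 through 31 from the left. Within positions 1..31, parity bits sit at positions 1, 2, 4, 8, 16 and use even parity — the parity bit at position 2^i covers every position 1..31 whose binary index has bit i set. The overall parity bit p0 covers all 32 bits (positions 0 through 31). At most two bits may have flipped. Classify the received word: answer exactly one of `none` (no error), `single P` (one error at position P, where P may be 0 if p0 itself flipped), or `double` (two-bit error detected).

s1: b1⊕b3⊕b5⊕b7⊕b9⊕b11⊕b13⊕b15⊕b17⊕b19⊕b21⊕b23⊕b25⊕b27⊕b29⊕b31 = 0⊕0⊕0⊕0⊕1⊕0⊕0⊕0⊕0⊕1⊕0⊕0⊕0⊕1⊕1⊕1 = 1
s2: b2⊕b3⊕b6⊕b7⊕b10⊕b11⊕b14⊕b15⊕b18⊕b19⊕b22⊕b23⊕b26⊕b27⊕b30⊕b31 = 0⊕0⊕1⊕0⊕0⊕0⊕0⊕0⊕0⊕1⊕1⊕0⊕1⊕1⊕1⊕1 = 1
s4: b4⊕b5⊕b6⊕b7⊕b12⊕b13⊕b14⊕b15⊕b20⊕b21⊕b22⊕b23⊕b28⊕b29⊕b30⊕b31 = 0⊕0⊕1⊕0⊕1⊕0⊕0⊕0⊕1⊕0⊕1⊕0⊕1⊕1⊕1⊕1 = 0
s8: b8⊕b9⊕b10⊕b11⊕b12⊕b13⊕b14⊕b15⊕b24⊕b25⊕b26⊕b27⊕b28⊕b29⊕b30⊕b31 = 1⊕1⊕0⊕0⊕1⊕0⊕0⊕0⊕0⊕0⊕1⊕1⊕1⊕1⊕1⊕1 = 1
s16: b16⊕b17⊕b18⊕b19⊕b20⊕b21⊕b22⊕b23⊕b24⊕b25⊕b26⊕b27⊕b28⊕b29⊕b30⊕b31 = 0⊕0⊕0⊕1⊕1⊕0⊕1⊕0⊕0⊕0⊕1⊕1⊕1⊕1⊕1⊕1 = 1
Syndrome (s16...s1) = 11011 → position 27.
Overall parity (XOR of all 32 bits, including p0): 1⊕0⊕0⊕0⊕0⊕0⊕1⊕0⊕1⊕1⊕0⊕0⊕1⊕0⊕0⊕0⊕0⊕0⊕0⊕1⊕1⊕0⊕1⊕0⊕0⊕0⊕1⊕1⊕1⊕1⊕1⊕1 = 0
Overall=0, syndrome position=27 → double-bit error detected (uncorrectable).

double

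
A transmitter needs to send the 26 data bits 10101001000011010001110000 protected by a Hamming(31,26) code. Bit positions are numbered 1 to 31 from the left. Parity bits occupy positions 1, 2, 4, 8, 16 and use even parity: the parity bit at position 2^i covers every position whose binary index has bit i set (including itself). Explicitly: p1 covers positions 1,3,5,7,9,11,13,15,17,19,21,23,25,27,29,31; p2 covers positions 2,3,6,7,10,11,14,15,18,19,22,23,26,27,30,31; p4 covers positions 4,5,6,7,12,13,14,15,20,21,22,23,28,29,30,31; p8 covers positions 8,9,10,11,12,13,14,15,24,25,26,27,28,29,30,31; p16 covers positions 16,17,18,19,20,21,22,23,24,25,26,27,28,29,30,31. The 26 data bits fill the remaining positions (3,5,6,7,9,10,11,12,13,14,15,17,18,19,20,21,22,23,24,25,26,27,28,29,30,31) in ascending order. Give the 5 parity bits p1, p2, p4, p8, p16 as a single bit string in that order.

Place data bits at non-power-of-two positions: b3=1, b5=0, b6=1, b7=0, b9=1, b10=0, b11=0, b12=1, b13=0, b14=0, b15=0, b17=0, b18=1, b19=1, b20=0, b21=1, b22=0, b23=0, b24=0, b25=1, b26=1, b27=1, b28=0, b29=0, b30=0, b31=0.
p1 = XOR of data positions {3,5,7,9,11,13,15,17,19,21,23,25,27,29,31} = 1⊕0⊕0⊕1⊕0⊕0⊕0⊕0⊕1⊕1⊕0⊕1⊕1⊕0⊕0 = 0
p2 = XOR of data positions {3,6,7,10,11,14,15,18,19,22,23,26,27,30,31} = 1⊕1⊕0⊕0⊕0⊕0⊕0⊕1⊕1⊕0⊕0⊕1⊕1⊕0⊕0 = 0
p4 = XOR of data positions {5,6,7,12,13,14,15,20,21,22,23,28,29,30,31} = 0⊕1⊕0⊕1⊕0⊕0⊕0⊕0⊕1⊕0⊕0⊕0⊕0⊕0⊕0 = 1
p8 = XOR of data positions {9,10,11,12,13,14,15,24,25,26,27,28,29,30,31} = 1⊕0⊕0⊕1⊕0⊕0⊕0⊕0⊕1⊕1⊕1⊕0⊕0⊕0⊕0 = 1
p16 = XOR of data positions {17,18,19,20,21,22,23,24,25,26,27,28,29,30,31} = 0⊕1⊕1⊕0⊕1⊕0⊕0⊕0⊕1⊕1⊕1⊕0⊕0⊕0⊕0 = 0
Parity bits p1,p2,p4,p8,p16 = 00110

00110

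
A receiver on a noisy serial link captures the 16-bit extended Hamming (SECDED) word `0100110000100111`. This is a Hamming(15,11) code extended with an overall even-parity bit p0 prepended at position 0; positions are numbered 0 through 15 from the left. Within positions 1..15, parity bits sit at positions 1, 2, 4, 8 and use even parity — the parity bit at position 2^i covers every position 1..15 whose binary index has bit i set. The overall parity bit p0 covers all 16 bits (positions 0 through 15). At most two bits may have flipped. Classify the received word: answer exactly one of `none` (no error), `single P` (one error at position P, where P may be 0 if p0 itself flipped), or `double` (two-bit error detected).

s1: b1⊕b3⊕b5⊕b7⊕b9⊕b11⊕b13⊕b15 = 1⊕0⊕1⊕0⊕0⊕0⊕1⊕1 = 0
s2: b2⊕b3⊕b6⊕b7⊕b10⊕b11⊕b14⊕b15 = 0⊕0⊕0⊕0⊕1⊕0⊕1⊕1 = 1
s4: b4⊕b5⊕b6⊕b7⊕b12⊕b13⊕b14⊕b15 = 1⊕1⊕0⊕0⊕0⊕1⊕1⊕1 = 1
s8: b8⊕b9⊕b10⊕b11⊕b12⊕b13⊕b14⊕b15 = 0⊕0⊕1⊕0⊕0⊕1⊕1⊕1 = 0
Syndrome (s8...s1) = 0110 → position 6.
Overall parity (XOR of all 16 bits, including p0): 0⊕1⊕0⊕0⊕1⊕1⊕0⊕0⊕0⊕0⊕1⊕0⊕0⊕1⊕1⊕1 = 1
Overall=1, syndrome position=6 → single-bit error at position 6.

single 6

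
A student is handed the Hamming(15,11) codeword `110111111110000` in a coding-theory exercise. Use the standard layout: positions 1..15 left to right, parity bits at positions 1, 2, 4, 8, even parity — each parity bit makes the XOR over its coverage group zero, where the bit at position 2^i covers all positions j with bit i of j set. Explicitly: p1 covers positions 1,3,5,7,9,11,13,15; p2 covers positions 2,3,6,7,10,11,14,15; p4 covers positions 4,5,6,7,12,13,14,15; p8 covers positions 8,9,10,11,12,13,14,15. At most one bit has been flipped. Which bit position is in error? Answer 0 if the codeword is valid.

3

s1: b1⊕b3⊕b5⊕b7⊕b9⊕b11⊕b13⊕b15 = 1⊕0⊕1⊕1⊕1⊕1⊕0⊕0 = 1
s2: b2⊕b3⊕b6⊕b7⊕b10⊕b11⊕b14⊕b15 = 1⊕0⊕1⊕1⊕1⊕1⊕0⊕0 = 1
s4: b4⊕b5⊕b6⊕b7⊕b12⊕b13⊕b14⊕b15 = 1⊕1⊕1⊕1⊕0⊕0⊕0⊕0 = 0
s8: b8⊕b9⊕b10⊕b11⊕b12⊕b13⊕b14⊕b15 = 1⊕1⊕1⊕1⊕0⊕0⊕0⊕0 = 0
Syndrome (s8...s1) = 0011 → position 3.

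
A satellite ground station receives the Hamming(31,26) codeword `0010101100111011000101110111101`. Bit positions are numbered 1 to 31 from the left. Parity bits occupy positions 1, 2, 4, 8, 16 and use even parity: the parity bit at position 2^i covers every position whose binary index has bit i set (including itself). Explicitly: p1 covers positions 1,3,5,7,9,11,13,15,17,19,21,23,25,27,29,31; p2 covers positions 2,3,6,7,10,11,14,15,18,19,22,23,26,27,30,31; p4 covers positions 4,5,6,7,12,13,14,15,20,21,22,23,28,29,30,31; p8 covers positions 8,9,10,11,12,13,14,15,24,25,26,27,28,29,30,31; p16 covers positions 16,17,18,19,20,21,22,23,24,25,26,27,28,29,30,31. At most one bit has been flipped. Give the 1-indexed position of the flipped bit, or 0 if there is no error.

s1: b1⊕b3⊕b5⊕b7⊕b9⊕b11⊕b13⊕b15⊕b17⊕b19⊕b21⊕b23⊕b25⊕b27⊕b29⊕b31 = 0⊕1⊕1⊕1⊕0⊕1⊕1⊕1⊕0⊕0⊕0⊕1⊕0⊕1⊕1⊕1 = 0
s2: b2⊕b3⊕b6⊕b7⊕b10⊕b11⊕b14⊕b15⊕b18⊕b19⊕b22⊕b23⊕b26⊕b27⊕b30⊕b31 = 0⊕1⊕0⊕1⊕0⊕1⊕0⊕1⊕0⊕0⊕1⊕1⊕1⊕1⊕0⊕1 = 1
s4: b4⊕b5⊕b6⊕b7⊕b12⊕b13⊕b14⊕b15⊕b20⊕b21⊕b22⊕b23⊕b28⊕b29⊕b30⊕b31 = 0⊕1⊕0⊕1⊕1⊕1⊕0⊕1⊕1⊕0⊕1⊕1⊕1⊕1⊕0⊕1 = 1
s8: b8⊕b9⊕b10⊕b11⊕b12⊕b13⊕b14⊕b15⊕b24⊕b25⊕b26⊕b27⊕b28⊕b29⊕b30⊕b31 = 1⊕0⊕0⊕1⊕1⊕1⊕0⊕1⊕1⊕0⊕1⊕1⊕1⊕1⊕0⊕1 = 1
s16: b16⊕b17⊕b18⊕b19⊕b20⊕b21⊕b22⊕b23⊕b24⊕b25⊕b26⊕b27⊕b28⊕b29⊕b30⊕b31 = 1⊕0⊕0⊕0⊕1⊕0⊕1⊕1⊕1⊕0⊕1⊕1⊕1⊕1⊕0⊕1 = 0
Syndrome (s16...s1) = 01110 → position 14.

14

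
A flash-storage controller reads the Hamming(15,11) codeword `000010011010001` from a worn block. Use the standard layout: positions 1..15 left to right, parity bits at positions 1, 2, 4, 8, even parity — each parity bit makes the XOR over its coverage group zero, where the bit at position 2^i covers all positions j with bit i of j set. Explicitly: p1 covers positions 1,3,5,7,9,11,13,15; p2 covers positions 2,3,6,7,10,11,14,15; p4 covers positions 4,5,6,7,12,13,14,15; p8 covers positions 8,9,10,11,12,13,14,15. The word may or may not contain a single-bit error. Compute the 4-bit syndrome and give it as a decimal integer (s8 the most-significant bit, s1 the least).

0

s1: b1⊕b3⊕b5⊕b7⊕b9⊕b11⊕b13⊕b15 = 0⊕0⊕1⊕0⊕1⊕1⊕0⊕1 = 0
s2: b2⊕b3⊕b6⊕b7⊕b10⊕b11⊕b14⊕b15 = 0⊕0⊕0⊕0⊕0⊕1⊕0⊕1 = 0
s4: b4⊕b5⊕b6⊕b7⊕b12⊕b13⊕b14⊕b15 = 0⊕1⊕0⊕0⊕0⊕0⊕0⊕1 = 0
s8: b8⊕b9⊕b10⊕b11⊕b12⊕b13⊕b14⊕b15 = 1⊕1⊕0⊕1⊕0⊕0⊕0⊕1 = 0
Syndrome (s8...s1) = 0000 → position 0 (no error).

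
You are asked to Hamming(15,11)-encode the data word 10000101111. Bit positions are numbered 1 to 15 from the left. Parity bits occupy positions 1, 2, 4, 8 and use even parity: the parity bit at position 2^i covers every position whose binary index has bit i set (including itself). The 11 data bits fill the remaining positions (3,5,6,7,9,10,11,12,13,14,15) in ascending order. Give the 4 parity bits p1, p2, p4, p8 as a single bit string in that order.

Place data bits at non-power-of-two positions: b3=1, b5=0, b6=0, b7=0, b9=0, b10=1, b11=0, b12=1, b13=1, b14=1, b15=1.
p1 = XOR of data positions {3,5,7,9,11,13,15} = 1⊕0⊕0⊕0⊕0⊕1⊕1 = 1
p2 = XOR of data positions {3,6,7,10,11,14,15} = 1⊕0⊕0⊕1⊕0⊕1⊕1 = 0
p4 = XOR of data positions {5,6,7,12,13,14,15} = 0⊕0⊕0⊕1⊕1⊕1⊕1 = 0
p8 = XOR of data positions {9,10,11,12,13,14,15} = 0⊕1⊕0⊕1⊕1⊕1⊕1 = 1
Parity bits p1,p2,p4,p8 = 1001

1001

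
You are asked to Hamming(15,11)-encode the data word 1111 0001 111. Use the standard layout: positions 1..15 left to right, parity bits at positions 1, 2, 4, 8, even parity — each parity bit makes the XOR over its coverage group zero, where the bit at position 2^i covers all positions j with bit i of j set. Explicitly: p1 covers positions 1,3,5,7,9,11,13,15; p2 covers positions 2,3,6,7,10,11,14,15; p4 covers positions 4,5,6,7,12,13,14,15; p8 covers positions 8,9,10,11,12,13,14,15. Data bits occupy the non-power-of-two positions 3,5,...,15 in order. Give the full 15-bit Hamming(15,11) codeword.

Place data bits at non-power-of-two positions: b3=1, b5=1, b6=1, b7=1, b9=0, b10=0, b11=0, b12=1, b13=1, b14=1, b15=1.
p1 = XOR of data positions {3,5,7,9,11,13,15} = 1⊕1⊕1⊕0⊕0⊕1⊕1 = 1
p2 = XOR of data positions {3,6,7,10,11,14,15} = 1⊕1⊕1⊕0⊕0⊕1⊕1 = 1
p4 = XOR of data positions {5,6,7,12,13,14,15} = 1⊕1⊕1⊕1⊕1⊕1⊕1 = 1
p8 = XOR of data positions {9,10,11,12,13,14,15} = 0⊕0⊕0⊕1⊕1⊕1⊕1 = 0
Codeword b1..b15 = 111111100001111

111111100001111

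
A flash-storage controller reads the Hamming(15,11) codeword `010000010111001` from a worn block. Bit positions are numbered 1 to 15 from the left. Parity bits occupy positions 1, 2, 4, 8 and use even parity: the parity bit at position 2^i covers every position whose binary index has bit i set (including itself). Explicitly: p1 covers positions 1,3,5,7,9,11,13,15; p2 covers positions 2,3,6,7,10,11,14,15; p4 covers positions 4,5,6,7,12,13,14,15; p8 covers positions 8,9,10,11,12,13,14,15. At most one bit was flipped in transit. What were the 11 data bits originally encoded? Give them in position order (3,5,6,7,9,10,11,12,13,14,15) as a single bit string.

s1: b1⊕b3⊕b5⊕b7⊕b9⊕b11⊕b13⊕b15 = 0⊕0⊕0⊕0⊕0⊕1⊕0⊕1 = 0
s2: b2⊕b3⊕b6⊕b7⊕b10⊕b11⊕b14⊕b15 = 1⊕0⊕0⊕0⊕1⊕1⊕0⊕1 = 0
s4: b4⊕b5⊕b6⊕b7⊕b12⊕b13⊕b14⊕b15 = 0⊕0⊕0⊕0⊕1⊕0⊕0⊕1 = 0
s8: b8⊕b9⊕b10⊕b11⊕b12⊕b13⊕b14⊕b15 = 1⊕0⊕1⊕1⊕1⊕0⊕0⊕1 = 1
Syndrome (s8...s1) = 1000 → position 8.
Flip bit 8: corrected codeword = 010000000111001
Data bits at positions 3,5,6,7,9,10,11,12,13,14,15: 00000111001

00000111001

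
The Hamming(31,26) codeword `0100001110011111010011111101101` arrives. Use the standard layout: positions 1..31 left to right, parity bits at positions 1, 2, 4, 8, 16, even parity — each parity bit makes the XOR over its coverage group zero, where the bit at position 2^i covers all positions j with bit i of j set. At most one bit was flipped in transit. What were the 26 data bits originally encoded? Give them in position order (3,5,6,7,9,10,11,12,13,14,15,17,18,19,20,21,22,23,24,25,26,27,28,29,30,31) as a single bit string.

00011001111010011011101101

s1: b1⊕b3⊕b5⊕b7⊕b9⊕b11⊕b13⊕b15⊕b17⊕b19⊕b21⊕b23⊕b25⊕b27⊕b29⊕b31 = 0⊕0⊕0⊕1⊕1⊕0⊕1⊕1⊕0⊕0⊕1⊕1⊕1⊕0⊕1⊕1 = 1
s2: b2⊕b3⊕b6⊕b7⊕b10⊕b11⊕b14⊕b15⊕b18⊕b19⊕b22⊕b23⊕b26⊕b27⊕b30⊕b31 = 1⊕0⊕0⊕1⊕0⊕0⊕1⊕1⊕1⊕0⊕1⊕1⊕1⊕0⊕0⊕1 = 1
s4: b4⊕b5⊕b6⊕b7⊕b12⊕b13⊕b14⊕b15⊕b20⊕b21⊕b22⊕b23⊕b28⊕b29⊕b30⊕b31 = 0⊕0⊕0⊕1⊕1⊕1⊕1⊕1⊕0⊕1⊕1⊕1⊕1⊕1⊕0⊕1 = 1
s8: b8⊕b9⊕b10⊕b11⊕b12⊕b13⊕b14⊕b15⊕b24⊕b25⊕b26⊕b27⊕b28⊕b29⊕b30⊕b31 = 1⊕1⊕0⊕0⊕1⊕1⊕1⊕1⊕1⊕1⊕1⊕0⊕1⊕1⊕0⊕1 = 0
s16: b16⊕b17⊕b18⊕b19⊕b20⊕b21⊕b22⊕b23⊕b24⊕b25⊕b26⊕b27⊕b28⊕b29⊕b30⊕b31 = 1⊕0⊕1⊕0⊕0⊕1⊕1⊕1⊕1⊕1⊕1⊕0⊕1⊕1⊕0⊕1 = 1
Syndrome (s16...s1) = 10111 → position 23.
Flip bit 23: corrected codeword = 0100001110011111010011011101101
Data bits at positions 3,5,6,7,9,10,11,12,13,14,15,17,18,19,20,21,22,23,24,25,26,27,28,29,30,31: 00011001111010011011101101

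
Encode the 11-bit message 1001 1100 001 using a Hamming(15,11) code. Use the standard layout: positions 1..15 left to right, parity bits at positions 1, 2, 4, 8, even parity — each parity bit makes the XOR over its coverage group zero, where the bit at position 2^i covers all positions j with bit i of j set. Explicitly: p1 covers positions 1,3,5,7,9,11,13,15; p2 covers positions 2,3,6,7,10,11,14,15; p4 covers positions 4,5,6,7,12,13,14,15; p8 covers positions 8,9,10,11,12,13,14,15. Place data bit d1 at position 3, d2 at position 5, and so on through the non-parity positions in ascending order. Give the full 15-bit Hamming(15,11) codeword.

001000111100001

Place data bits at non-power-of-two positions: b3=1, b5=0, b6=0, b7=1, b9=1, b10=1, b11=0, b12=0, b13=0, b14=0, b15=1.
p1 = XOR of data positions {3,5,7,9,11,13,15} = 1⊕0⊕1⊕1⊕0⊕0⊕1 = 0
p2 = XOR of data positions {3,6,7,10,11,14,15} = 1⊕0⊕1⊕1⊕0⊕0⊕1 = 0
p4 = XOR of data positions {5,6,7,12,13,14,15} = 0⊕0⊕1⊕0⊕0⊕0⊕1 = 0
p8 = XOR of data positions {9,10,11,12,13,14,15} = 1⊕1⊕0⊕0⊕0⊕0⊕1 = 1
Codeword b1..b15 = 001000111100001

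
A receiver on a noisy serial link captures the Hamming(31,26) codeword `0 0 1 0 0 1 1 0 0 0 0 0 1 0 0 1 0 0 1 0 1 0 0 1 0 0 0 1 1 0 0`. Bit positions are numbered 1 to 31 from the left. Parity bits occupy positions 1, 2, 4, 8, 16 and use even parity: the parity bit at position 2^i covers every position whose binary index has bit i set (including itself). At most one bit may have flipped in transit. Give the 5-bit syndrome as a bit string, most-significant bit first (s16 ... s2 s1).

s1: b1⊕b3⊕b5⊕b7⊕b9⊕b11⊕b13⊕b15⊕b17⊕b19⊕b21⊕b23⊕b25⊕b27⊕b29⊕b31 = 0⊕1⊕0⊕1⊕0⊕0⊕1⊕0⊕0⊕1⊕1⊕0⊕0⊕0⊕1⊕0 = 0
s2: b2⊕b3⊕b6⊕b7⊕b10⊕b11⊕b14⊕b15⊕b18⊕b19⊕b22⊕b23⊕b26⊕b27⊕b30⊕b31 = 0⊕1⊕1⊕1⊕0⊕0⊕0⊕0⊕0⊕1⊕0⊕0⊕0⊕0⊕0⊕0 = 0
s4: b4⊕b5⊕b6⊕b7⊕b12⊕b13⊕b14⊕b15⊕b20⊕b21⊕b22⊕b23⊕b28⊕b29⊕b30⊕b31 = 0⊕0⊕1⊕1⊕0⊕1⊕0⊕0⊕0⊕1⊕0⊕0⊕1⊕1⊕0⊕0 = 0
s8: b8⊕b9⊕b10⊕b11⊕b12⊕b13⊕b14⊕b15⊕b24⊕b25⊕b26⊕b27⊕b28⊕b29⊕b30⊕b31 = 0⊕0⊕0⊕0⊕0⊕1⊕0⊕0⊕1⊕0⊕0⊕0⊕1⊕1⊕0⊕0 = 0
s16: b16⊕b17⊕b18⊕b19⊕b20⊕b21⊕b22⊕b23⊕b24⊕b25⊕b26⊕b27⊕b28⊕b29⊕b30⊕b31 = 1⊕0⊕0⊕1⊕0⊕1⊕0⊕0⊕1⊕0⊕0⊕0⊕1⊕1⊕0⊕0 = 0
Syndrome (s16...s1) = 00000 → position 0 (no error).

00000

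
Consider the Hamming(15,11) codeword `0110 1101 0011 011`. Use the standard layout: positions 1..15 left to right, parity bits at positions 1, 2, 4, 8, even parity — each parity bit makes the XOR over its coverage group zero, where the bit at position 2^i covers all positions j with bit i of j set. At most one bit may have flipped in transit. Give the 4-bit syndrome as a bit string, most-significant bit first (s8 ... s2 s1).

1100

s1: b1⊕b3⊕b5⊕b7⊕b9⊕b11⊕b13⊕b15 = 0⊕1⊕1⊕0⊕0⊕1⊕0⊕1 = 0
s2: b2⊕b3⊕b6⊕b7⊕b10⊕b11⊕b14⊕b15 = 1⊕1⊕1⊕0⊕0⊕1⊕1⊕1 = 0
s4: b4⊕b5⊕b6⊕b7⊕b12⊕b13⊕b14⊕b15 = 0⊕1⊕1⊕0⊕1⊕0⊕1⊕1 = 1
s8: b8⊕b9⊕b10⊕b11⊕b12⊕b13⊕b14⊕b15 = 1⊕0⊕0⊕1⊕1⊕0⊕1⊕1 = 1
Syndrome (s8...s1) = 1100 → position 12.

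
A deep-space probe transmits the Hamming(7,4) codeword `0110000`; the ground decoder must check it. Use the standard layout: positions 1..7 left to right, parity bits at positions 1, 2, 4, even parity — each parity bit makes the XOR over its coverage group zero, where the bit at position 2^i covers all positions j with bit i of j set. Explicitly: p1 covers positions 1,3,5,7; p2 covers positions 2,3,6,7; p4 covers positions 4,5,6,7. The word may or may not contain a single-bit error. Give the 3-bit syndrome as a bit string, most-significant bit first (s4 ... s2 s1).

001

s1: b1⊕b3⊕b5⊕b7 = 0⊕1⊕0⊕0 = 1
s2: b2⊕b3⊕b6⊕b7 = 1⊕1⊕0⊕0 = 0
s4: b4⊕b5⊕b6⊕b7 = 0⊕0⊕0⊕0 = 0
Syndrome (s4...s1) = 001 → position 1.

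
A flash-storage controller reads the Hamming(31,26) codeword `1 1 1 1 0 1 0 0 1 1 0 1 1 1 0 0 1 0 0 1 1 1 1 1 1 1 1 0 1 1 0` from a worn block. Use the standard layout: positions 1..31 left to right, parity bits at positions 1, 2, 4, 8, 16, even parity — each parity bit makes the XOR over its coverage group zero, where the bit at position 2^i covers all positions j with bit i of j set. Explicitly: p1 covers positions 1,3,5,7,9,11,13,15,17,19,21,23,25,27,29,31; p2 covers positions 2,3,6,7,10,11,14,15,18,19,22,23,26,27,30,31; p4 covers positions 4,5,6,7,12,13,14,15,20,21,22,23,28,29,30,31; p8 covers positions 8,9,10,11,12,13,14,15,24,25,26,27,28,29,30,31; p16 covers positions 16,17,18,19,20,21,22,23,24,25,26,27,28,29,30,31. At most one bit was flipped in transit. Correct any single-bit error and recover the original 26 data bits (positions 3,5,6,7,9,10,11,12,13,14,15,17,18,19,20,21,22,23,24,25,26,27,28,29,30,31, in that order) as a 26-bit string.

10101101110100111111111110

s1: b1⊕b3⊕b5⊕b7⊕b9⊕b11⊕b13⊕b15⊕b17⊕b19⊕b21⊕b23⊕b25⊕b27⊕b29⊕b31 = 1⊕1⊕0⊕0⊕1⊕0⊕1⊕0⊕1⊕0⊕1⊕1⊕1⊕1⊕1⊕0 = 0
s2: b2⊕b3⊕b6⊕b7⊕b10⊕b11⊕b14⊕b15⊕b18⊕b19⊕b22⊕b23⊕b26⊕b27⊕b30⊕b31 = 1⊕1⊕1⊕0⊕1⊕0⊕1⊕0⊕0⊕0⊕1⊕1⊕1⊕1⊕1⊕0 = 0
s4: b4⊕b5⊕b6⊕b7⊕b12⊕b13⊕b14⊕b15⊕b20⊕b21⊕b22⊕b23⊕b28⊕b29⊕b30⊕b31 = 1⊕0⊕1⊕0⊕1⊕1⊕1⊕0⊕1⊕1⊕1⊕1⊕0⊕1⊕1⊕0 = 1
s8: b8⊕b9⊕b10⊕b11⊕b12⊕b13⊕b14⊕b15⊕b24⊕b25⊕b26⊕b27⊕b28⊕b29⊕b30⊕b31 = 0⊕1⊕1⊕0⊕1⊕1⊕1⊕0⊕1⊕1⊕1⊕1⊕0⊕1⊕1⊕0 = 1
s16: b16⊕b17⊕b18⊕b19⊕b20⊕b21⊕b22⊕b23⊕b24⊕b25⊕b26⊕b27⊕b28⊕b29⊕b30⊕b31 = 0⊕1⊕0⊕0⊕1⊕1⊕1⊕1⊕1⊕1⊕1⊕1⊕0⊕1⊕1⊕0 = 1
Syndrome (s16...s1) = 11100 → position 28.
Flip bit 28: corrected codeword = 1111010011011100100111111111110
Data bits at positions 3,5,6,7,9,10,11,12,13,14,15,17,18,19,20,21,22,23,24,25,26,27,28,29,30,31: 10101101110100111111111110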